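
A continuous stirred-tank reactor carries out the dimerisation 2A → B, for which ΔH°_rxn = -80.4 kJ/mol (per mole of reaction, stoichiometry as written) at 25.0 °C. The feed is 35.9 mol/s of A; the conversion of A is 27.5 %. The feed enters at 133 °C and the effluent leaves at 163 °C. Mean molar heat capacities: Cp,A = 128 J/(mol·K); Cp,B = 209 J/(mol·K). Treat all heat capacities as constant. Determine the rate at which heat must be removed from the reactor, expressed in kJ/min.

Extent of reaction ξ = 0.275 × 35.9 / 2 = 4.9363 mol/s
Reaction term: ξ·ΔH°_rxn = 4.9363 × -80.4 = -396.87 kJ/s
Sensible, feed 133→25 °C: -496.28 kJ/s
Outlet flows (mol/s): A 26.027, B 4.9363
Sensible, products 25→163 °C: 602.12 kJ/s
Q = ΔH = -291.04 kJ/s = -291.04 kW
Heat removed = 17462 kJ/min

Q_out = 17500 kJ/min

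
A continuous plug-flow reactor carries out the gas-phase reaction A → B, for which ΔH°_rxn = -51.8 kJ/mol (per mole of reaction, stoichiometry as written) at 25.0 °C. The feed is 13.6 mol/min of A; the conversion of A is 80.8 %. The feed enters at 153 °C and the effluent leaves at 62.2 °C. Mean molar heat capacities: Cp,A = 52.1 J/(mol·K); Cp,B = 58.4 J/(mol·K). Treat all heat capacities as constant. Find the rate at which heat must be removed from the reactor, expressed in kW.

Q_out = 10.5 kW

Extent of reaction ξ = 0.808 × 13.6 = 10.989 mol/min
Reaction term: ξ·ΔH°_rxn = 10.989 × -51.8 = -569.22 kJ/min
Sensible, feed 153→25 °C: -90.696 kJ/min
Outlet flows (mol/min): A 2.6112, B 10.989
Sensible, products 25→62.2 °C: 28.934 kJ/min
Q = ΔH = -630.98 kJ/min = -10.516 kW
Heat removed = 10.516 kW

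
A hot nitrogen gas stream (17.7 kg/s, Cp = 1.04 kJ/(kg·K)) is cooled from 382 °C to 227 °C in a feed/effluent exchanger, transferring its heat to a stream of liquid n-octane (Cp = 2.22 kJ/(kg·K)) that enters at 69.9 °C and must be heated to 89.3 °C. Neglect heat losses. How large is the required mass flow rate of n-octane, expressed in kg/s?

ṁ_c = 66.2 kg/s

Heat released by hot stream: Q = 17.7 × 1.04 × (382 − 227) = 2853.2 kJ/s
Energy balance on cold side (adiabatic exchanger): Q = ṁ_c·Cp_c·(T_c,out − T_c,in)
ṁ_c = 2853.2 / [2.22 × (89.3 − 69.9)] = 66.25 kg/s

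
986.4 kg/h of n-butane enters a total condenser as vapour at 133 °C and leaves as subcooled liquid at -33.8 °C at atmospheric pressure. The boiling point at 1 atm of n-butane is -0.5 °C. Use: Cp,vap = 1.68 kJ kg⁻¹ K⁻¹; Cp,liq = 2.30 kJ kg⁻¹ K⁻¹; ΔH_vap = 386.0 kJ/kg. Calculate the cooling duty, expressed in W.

vapour 133→-0.5 °C: -224.28 kJ/kg
condensation at -0.5 °C: -386 kJ/kg
liquid -0.5→-33.8 °C: -76.59 kJ/kg
Δh = -224.28 + -386 + -76.59 = -686.87 kJ/kg
Q = ṁ·Δh = 986.4 kg/h × -686.87 kJ/kg = -677530 kJ/h
|Q| = 188.2 kW = 188200 W

Q_c = 188000 W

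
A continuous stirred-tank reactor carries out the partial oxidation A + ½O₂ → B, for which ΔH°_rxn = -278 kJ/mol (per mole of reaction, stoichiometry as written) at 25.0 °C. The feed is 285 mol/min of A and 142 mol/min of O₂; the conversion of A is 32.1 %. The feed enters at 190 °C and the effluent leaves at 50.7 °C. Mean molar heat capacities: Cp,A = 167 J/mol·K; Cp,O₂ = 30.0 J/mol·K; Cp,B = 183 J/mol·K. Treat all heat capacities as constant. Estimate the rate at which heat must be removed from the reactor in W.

Extent of reaction ξ = 0.321 × 285 = 91.485 mol/min
Reaction term: ξ·ΔH°_rxn = 91.485 × -278 = -25433 kJ/min
Sensible, feed 190→25 °C: -8556.1 kJ/min
Outlet flows (mol/min): A 193.51, O₂ 96.257, B 91.485
Sensible, products 25→50.7 °C: 1335 kJ/min
Q = ΔH = -32654 kJ/min = -544.23 kW
Heat removed = 544230 W

Q_out = 544000 W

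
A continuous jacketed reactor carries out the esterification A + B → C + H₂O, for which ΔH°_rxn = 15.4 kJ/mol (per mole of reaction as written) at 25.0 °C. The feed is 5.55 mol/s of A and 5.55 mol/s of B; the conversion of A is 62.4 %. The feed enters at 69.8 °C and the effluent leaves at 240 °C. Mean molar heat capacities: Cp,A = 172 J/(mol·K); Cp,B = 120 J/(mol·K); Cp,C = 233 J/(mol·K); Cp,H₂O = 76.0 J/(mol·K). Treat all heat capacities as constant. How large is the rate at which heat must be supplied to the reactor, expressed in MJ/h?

Q_in = 1230 MJ/h

Extent of reaction ξ = 0.624 × 5.55 = 3.4632 mol/s
Reaction term: ξ·ΔH°_rxn = 3.4632 × 15.4 = 53.333 kJ/s
Sensible, feed 69.8→25 °C: -72.603 kJ/s
Outlet flows (mol/s): A 2.0868, B 2.0868, C 3.4632, H₂O 3.4632
Sensible, products 25→240 °C: 361.09 kJ/s
Q = ΔH = 341.82 kJ/s = 341.82 kW
Heat supplied = 1230.5 MJ/h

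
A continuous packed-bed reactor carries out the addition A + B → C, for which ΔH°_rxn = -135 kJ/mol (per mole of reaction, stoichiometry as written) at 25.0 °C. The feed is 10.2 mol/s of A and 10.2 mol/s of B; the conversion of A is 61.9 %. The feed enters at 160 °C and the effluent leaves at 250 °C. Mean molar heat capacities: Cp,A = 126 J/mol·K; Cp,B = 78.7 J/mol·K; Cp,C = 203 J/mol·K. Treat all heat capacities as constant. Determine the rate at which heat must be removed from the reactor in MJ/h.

Q_out = 2400 MJ/h

Extent of reaction ξ = 0.619 × 10.2 = 6.3138 mol/s
Reaction term: ξ·ΔH°_rxn = 6.3138 × -135 = -852.36 kJ/s
Sensible, feed 160→25 °C: -281.87 kJ/s
Outlet flows (mol/s): A 3.8862, B 3.8862, C 6.3138
Sensible, products 25→250 °C: 467.37 kJ/s
Q = ΔH = -666.86 kJ/s = -666.86 kW
Heat removed = 2400.7 MJ/h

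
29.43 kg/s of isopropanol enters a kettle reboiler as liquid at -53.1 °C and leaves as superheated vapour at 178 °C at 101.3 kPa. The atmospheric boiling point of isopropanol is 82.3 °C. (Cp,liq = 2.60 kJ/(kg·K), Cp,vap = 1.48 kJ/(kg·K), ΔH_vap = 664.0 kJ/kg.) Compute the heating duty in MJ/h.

Q = 123000 MJ/h

liquid -53.1→82.3 °C: 352.04 kJ/kg
vaporisation at 82.3 °C: 664 kJ/kg
vapour 82.3→178 °C: 141.64 kJ/kg
Δh = 352.04 + 664 + 141.64 = 1157.7 kJ/kg
Q = ṁ·Δh = 29.43 kg/s × 1157.7 kJ/kg = 34070 kJ/s
|Q| = 34070 kW = 122650 MJ/h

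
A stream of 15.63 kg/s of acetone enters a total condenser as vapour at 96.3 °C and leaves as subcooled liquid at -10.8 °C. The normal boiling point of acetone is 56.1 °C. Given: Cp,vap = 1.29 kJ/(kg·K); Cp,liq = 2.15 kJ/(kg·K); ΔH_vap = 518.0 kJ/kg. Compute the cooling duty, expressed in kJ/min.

Q_c = 669000 kJ/min

vapour 96.3→56.1 °C: -51.858 kJ/kg
condensation at 56.1 °C: -518 kJ/kg
liquid 56.1→-10.8 °C: -143.84 kJ/kg
Δh = -51.858 + -518 + -143.84 = -713.69 kJ/kg
Q = ṁ·Δh = 15.63 kg/s × -713.69 kJ/kg = -11155 kJ/s
|Q| = 11155 kW = 669300 kJ/min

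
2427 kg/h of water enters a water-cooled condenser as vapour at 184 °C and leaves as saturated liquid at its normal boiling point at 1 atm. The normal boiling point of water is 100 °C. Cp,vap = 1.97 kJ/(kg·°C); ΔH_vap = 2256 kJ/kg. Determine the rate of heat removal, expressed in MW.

Q_c = 1.63 MW

vapour 184→100 °C: -165.48 kJ/kg
condensation at 100 °C: -2256 kJ/kg
Δh = -165.48 + -2256 = -2421.5 kJ/kg
Q = ṁ·Δh = 2427 kg/h × -2421.5 kJ/kg = -5.8769e+06 kJ/h
|Q| = 1632.5 kW = 1.6325 MW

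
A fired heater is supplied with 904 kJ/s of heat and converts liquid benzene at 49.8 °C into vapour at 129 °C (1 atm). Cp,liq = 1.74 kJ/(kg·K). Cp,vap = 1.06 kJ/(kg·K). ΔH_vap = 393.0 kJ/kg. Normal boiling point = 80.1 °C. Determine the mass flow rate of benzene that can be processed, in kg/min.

Δh = 1.74×(80.1−49.8) + 393.0 + 1.06×(129−80.1) = 497.56 kJ/kg
Q = 904 kJ/s = 904 kJ/s = 54240 kJ/min
ṁ = Q/Δh = 54240 / 497.56 = 109.01 kg/min

ṁ = 109 kg/min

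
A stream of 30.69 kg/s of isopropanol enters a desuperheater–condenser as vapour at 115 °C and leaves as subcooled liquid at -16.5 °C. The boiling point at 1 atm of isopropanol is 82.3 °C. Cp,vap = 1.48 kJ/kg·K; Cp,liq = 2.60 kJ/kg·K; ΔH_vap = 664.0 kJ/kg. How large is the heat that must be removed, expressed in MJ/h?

Q_c = 107000 MJ/h

vapour 115→82.3 °C: -48.396 kJ/kg
condensation at 82.3 °C: -664 kJ/kg
liquid 82.3→-16.5 °C: -256.88 kJ/kg
Δh = -48.396 + -664 + -256.88 = -969.28 kJ/kg
Q = ṁ·Δh = 30.69 kg/s × -969.28 kJ/kg = -29747 kJ/s
|Q| = 29747 kW = 107090 MJ/h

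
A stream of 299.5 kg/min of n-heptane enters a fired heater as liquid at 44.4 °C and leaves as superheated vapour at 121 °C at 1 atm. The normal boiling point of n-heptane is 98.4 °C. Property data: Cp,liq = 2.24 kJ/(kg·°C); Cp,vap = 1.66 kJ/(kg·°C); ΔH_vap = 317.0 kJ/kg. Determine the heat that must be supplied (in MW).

Q = 2.37 MW

liquid 44.4→98.4 °C: 120.96 kJ/kg
vaporisation at 98.4 °C: 317 kJ/kg
vapour 98.4→121 °C: 37.516 kJ/kg
Δh = 120.96 + 317 + 37.516 = 475.48 kJ/kg
Q = ṁ·Δh = 299.5 kg/min × 475.48 kJ/kg = 142410 kJ/min
|Q| = 2373.4 kW = 2.3734 MW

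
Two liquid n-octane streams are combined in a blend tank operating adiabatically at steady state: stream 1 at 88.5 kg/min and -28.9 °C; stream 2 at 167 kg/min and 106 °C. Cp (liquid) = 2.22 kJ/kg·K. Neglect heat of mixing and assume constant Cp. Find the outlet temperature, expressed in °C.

No heat crosses the boundary, so H_out = H_in.
T_out = Σ ṁᵢCp,ᵢTᵢ / Σ ṁᵢCp,ᵢ
      = 33620 / 567.21 = 59.273 °C

T_out = 59.3 °C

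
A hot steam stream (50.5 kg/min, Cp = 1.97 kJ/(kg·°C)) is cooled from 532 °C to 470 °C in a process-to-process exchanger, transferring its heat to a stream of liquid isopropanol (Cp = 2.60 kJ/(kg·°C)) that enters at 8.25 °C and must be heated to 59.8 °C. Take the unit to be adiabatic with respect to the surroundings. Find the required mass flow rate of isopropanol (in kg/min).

Heat released by hot stream: Q = 50.5 × 1.97 × (532 − 470) = 6168.1 kJ/min
Energy balance on cold side (adiabatic exchanger): Q = ṁ_c·Cp_c·(T_c,out − T_c,in)
ṁ_c = 6168.1 / [2.60 × (59.8 − 8.25)] = 46.02 kg/min

ṁ_c = 46.0 kg/min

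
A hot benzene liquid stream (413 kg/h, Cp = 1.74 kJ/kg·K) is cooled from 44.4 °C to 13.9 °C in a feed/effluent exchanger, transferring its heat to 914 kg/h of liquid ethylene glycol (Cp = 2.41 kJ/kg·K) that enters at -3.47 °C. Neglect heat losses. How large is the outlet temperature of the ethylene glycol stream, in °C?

Heat released by hot stream: Q = 413 × 1.74 × (44.4 − 13.9) = 21918 kJ/h
Energy balance on cold side (adiabatic exchanger): Q = ṁ_c·Cp_c·(T_c,out − T_c,in)
T_c,out = -3.47 + 21918/(914 × 2.41) = 6.4803 °C

T_c,out = 6.48 °C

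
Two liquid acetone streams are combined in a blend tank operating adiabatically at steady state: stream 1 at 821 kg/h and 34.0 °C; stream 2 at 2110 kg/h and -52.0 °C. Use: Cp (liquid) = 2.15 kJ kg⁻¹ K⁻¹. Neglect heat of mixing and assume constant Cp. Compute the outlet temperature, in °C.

T_out = -27.9 °C

Energy balance with Q = 0: Σ ṁᵢCp,ᵢ(T_out − Tᵢ) = 0
Σ ṁᵢCp,ᵢTᵢ = 821×2.15×34.0 + 2110×2.15×-52.0 = -175880
Σ ṁᵢCp,ᵢ = 821×2.15 + 2110×2.15 = 6301.6
T_out = -175880 / 6301.6 = -27.911 °C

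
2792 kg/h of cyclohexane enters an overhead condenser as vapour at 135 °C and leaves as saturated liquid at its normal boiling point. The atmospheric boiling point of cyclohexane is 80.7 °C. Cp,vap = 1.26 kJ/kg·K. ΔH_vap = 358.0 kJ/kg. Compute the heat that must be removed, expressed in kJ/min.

vapour 135→80.7 °C: -68.418 kJ/kg
condensation at 80.7 °C: -358 kJ/kg
Δh = -68.418 + -358 = -426.42 kJ/kg
Q = ṁ·Δh = 2792 kg/h × -426.42 kJ/kg = -1.1906e+06 kJ/h
|Q| = 330.71 kW = 19843 kJ/min

Q_c = 19800 kJ/min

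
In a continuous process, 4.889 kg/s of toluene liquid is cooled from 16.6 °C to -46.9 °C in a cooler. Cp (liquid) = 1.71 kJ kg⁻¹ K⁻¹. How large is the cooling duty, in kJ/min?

Q = ṁ·Cp·ΔT = 4.889 × 1.71 × (-46.9 − 16.6) = -530.87 kJ/s
Cooling duty = 31852 kJ/min

Q_c = 31900 kJ/min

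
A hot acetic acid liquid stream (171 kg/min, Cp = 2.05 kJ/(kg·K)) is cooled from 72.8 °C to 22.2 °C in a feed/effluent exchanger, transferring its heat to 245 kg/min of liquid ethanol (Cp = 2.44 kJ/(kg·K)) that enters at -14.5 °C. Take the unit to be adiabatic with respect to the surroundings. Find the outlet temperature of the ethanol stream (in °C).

Heat released by hot stream: Q = 171 × 2.05 × (72.8 − 22.2) = 17738 kJ/min
Energy balance on cold side (adiabatic exchanger): Q = ṁ_c·Cp_c·(T_c,out − T_c,in)
T_c,out = -14.5 + 17738/(245 × 2.44) = 15.172 °C

T_c,out = 15.2 °C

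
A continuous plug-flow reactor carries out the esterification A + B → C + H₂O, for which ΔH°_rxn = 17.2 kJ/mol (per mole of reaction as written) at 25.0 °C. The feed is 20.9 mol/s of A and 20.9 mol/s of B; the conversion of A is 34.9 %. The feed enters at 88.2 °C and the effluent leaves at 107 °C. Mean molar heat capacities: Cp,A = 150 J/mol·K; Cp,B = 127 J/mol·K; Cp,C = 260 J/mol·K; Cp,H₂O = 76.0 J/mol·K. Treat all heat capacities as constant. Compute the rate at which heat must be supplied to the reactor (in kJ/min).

Q_in = 16200 kJ/min

Extent of reaction ξ = 0.349 × 20.9 = 7.2941 mol/s
Reaction term: ξ·ΔH°_rxn = 7.2941 × 17.2 = 125.46 kJ/s
Sensible, feed 88.2→25 °C: -365.88 kJ/s
Outlet flows (mol/s): A 13.606, B 13.606, C 7.2941, H₂O 7.2941
Sensible, products 25→107 °C: 510.01 kJ/s
Q = ΔH = 269.59 kJ/s = 269.59 kW
Heat supplied = 16175 kJ/min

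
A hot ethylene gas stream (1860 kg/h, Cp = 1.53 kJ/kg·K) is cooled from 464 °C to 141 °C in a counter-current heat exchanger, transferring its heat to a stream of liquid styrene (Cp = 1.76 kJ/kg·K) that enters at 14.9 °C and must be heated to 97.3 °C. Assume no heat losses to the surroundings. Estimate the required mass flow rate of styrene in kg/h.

Heat released by hot stream: Q = 1860 × 1.53 × (464 − 141) = 919190 kJ/h
Energy balance on cold side (adiabatic exchanger): Q = ṁ_c·Cp_c·(T_c,out − T_c,in)
ṁ_c = 919190 / [1.76 × (97.3 − 14.9)] = 6338.2 kg/h

ṁ_c = 6340 kg/h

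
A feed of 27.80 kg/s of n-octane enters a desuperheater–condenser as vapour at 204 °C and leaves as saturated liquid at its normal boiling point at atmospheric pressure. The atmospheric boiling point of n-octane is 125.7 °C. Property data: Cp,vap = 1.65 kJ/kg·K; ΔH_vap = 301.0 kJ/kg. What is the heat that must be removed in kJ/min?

Q_c = 718000 kJ/min

vapour 204→125.7 °C: -129.19 kJ/kg
condensation at 125.7 °C: -301 kJ/kg
Δh = -129.19 + -301 = -430.19 kJ/kg
Q = ṁ·Δh = 27.80 kg/s × -430.19 kJ/kg = -11959 kJ/s
|Q| = 11959 kW = 717570 kJ/min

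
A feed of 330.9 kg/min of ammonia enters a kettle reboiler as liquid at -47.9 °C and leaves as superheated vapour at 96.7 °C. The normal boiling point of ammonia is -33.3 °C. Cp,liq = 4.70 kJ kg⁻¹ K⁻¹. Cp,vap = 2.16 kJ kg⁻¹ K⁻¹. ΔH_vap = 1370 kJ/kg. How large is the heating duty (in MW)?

Q = 9.48 MW

liquid -47.9→-33.3 °C: 68.62 kJ/kg
vaporisation at -33.3 °C: 1370 kJ/kg
vapour -33.3→96.7 °C: 280.8 kJ/kg
Δh = 68.62 + 1370 + 280.8 = 1719.4 kJ/kg
Q = ṁ·Δh = 330.9 kg/min × 1719.4 kJ/kg = 568960 kJ/min
|Q| = 9482.6 kW = 9.4826 MW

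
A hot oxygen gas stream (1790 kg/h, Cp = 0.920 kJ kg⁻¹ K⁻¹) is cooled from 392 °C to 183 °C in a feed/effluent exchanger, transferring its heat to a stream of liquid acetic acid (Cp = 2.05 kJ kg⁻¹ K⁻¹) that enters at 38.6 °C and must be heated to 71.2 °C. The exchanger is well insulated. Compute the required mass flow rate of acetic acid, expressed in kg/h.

Heat released by hot stream: Q = 1790 × 0.920 × (392 − 183) = 344180 kJ/h
Energy balance on cold side (adiabatic exchanger): Q = ṁ_c·Cp_c·(T_c,out − T_c,in)
ṁ_c = 344180 / [2.05 × (71.2 − 38.6)] = 5150.1 kg/h

ṁ_c = 5150 kg/h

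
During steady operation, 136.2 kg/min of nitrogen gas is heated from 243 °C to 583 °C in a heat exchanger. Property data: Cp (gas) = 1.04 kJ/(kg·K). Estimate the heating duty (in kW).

Q = ṁ·Cp·ΔT = 136.2 × 1.04 × (583 − 243) = 48160 kJ/min
Converting: 48160 / 60 s = 802.67 kW

Q = 803 kW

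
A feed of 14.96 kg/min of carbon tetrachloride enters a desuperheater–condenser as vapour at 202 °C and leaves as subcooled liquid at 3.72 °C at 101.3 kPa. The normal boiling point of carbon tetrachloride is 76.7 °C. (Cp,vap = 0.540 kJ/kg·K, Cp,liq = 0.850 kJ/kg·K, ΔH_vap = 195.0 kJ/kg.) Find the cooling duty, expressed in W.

vapour 202→76.7 °C: -67.662 kJ/kg
condensation at 76.7 °C: -195 kJ/kg
liquid 76.7→3.72 °C: -62.033 kJ/kg
Δh = -67.662 + -195 + -62.033 = -324.69 kJ/kg
Q = ṁ·Δh = 14.96 kg/min × -324.69 kJ/kg = -4857.4 kJ/min
|Q| = 80.957 kW = 80957 W

Q_c = 81000 W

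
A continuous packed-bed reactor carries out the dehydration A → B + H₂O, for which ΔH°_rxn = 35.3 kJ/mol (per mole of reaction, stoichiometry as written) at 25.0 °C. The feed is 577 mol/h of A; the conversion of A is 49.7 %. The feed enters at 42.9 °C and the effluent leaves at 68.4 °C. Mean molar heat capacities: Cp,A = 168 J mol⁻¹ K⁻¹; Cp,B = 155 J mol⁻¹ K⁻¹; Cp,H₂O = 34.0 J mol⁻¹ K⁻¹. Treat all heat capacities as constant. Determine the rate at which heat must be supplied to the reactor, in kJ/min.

Extent of reaction ξ = 0.497 × 577 = 286.77 mol/h
Reaction term: ξ·ΔH°_rxn = 286.77 × 35.3 = 10123 kJ/h
Sensible, feed 42.9→25 °C: -1735.2 kJ/h
Outlet flows (mol/h): A 290.23, B 286.77, H₂O 286.77
Sensible, products 25→68.4 °C: 4468.4 kJ/h
Q = ΔH = 12856 kJ/h = 3.5712 kW
Heat supplied = 214.27 kJ/min

Q_in = 214 kJ/min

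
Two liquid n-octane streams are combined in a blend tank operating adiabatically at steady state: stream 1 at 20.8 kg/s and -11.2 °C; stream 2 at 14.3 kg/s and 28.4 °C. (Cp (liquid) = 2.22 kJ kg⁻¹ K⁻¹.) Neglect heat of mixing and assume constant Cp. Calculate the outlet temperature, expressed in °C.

Adiabatic, steady state ⇒ Σ ṁᵢCp,ᵢ(T_out − Tᵢ) = 0
Σ ṁᵢCp,ᵢTᵢ = 20.8×2.22×-11.2 + 14.3×2.22×28.4 = 384.42
Σ ṁᵢCp,ᵢ = 20.8×2.22 + 14.3×2.22 = 77.922
T_out = 384.42 / 77.922 = 4.9333 °C

T_out = 4.93 °C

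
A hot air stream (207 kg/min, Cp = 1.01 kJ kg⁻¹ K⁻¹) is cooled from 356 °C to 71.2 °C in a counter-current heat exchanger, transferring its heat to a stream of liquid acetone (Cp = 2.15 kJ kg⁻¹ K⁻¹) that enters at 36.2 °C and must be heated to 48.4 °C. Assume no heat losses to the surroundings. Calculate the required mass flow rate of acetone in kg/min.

Heat released by hot stream: Q = 207 × 1.01 × (356 − 71.2) = 59543 kJ/min
Energy balance on cold side (adiabatic exchanger): Q = ṁ_c·Cp_c·(T_c,out − T_c,in)
ṁ_c = 59543 / [2.15 × (48.4 − 36.2)] = 2270 kg/min

ṁ_c = 2270 kg/min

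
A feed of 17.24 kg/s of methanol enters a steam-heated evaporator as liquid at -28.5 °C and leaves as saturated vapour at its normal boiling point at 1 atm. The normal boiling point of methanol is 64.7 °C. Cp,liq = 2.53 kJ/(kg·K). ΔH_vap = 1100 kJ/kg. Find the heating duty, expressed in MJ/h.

Q = 82900 MJ/h

liquid -28.5→64.7 °C: 235.8 kJ/kg
vaporisation at 64.7 °C: 1100 kJ/kg
Δh = 235.8 + 1100 = 1335.8 kJ/kg
Q = ṁ·Δh = 17.24 kg/s × 1335.8 kJ/kg = 23029 kJ/s
|Q| = 23029 kW = 82905 MJ/h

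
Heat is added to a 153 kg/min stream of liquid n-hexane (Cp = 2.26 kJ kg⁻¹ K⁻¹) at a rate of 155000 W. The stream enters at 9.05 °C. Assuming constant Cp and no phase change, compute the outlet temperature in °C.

Q = 155000 W = 9300 kJ/min
ΔT = Q/(ṁ·Cp) = 9300/(153×2.26) = 26.896 K
T_out = 9.05 + 26.896 = 35.946 °C

T_out = 35.9 °C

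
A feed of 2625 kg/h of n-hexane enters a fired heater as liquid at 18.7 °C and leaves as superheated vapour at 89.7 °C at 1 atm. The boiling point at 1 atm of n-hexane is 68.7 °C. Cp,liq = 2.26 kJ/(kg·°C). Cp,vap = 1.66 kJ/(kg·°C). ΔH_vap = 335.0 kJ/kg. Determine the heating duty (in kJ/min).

liquid 18.7→68.7 °C: 113 kJ/kg
vaporisation at 68.7 °C: 335 kJ/kg
vapour 68.7→89.7 °C: 34.86 kJ/kg
Δh = 113 + 335 + 34.86 = 482.86 kJ/kg
Q = ṁ·Δh = 2625 kg/h × 482.86 kJ/kg = 1.2675e+06 kJ/h
|Q| = 352.09 kW = 21125 kJ/min

Q = 21100 kJ/min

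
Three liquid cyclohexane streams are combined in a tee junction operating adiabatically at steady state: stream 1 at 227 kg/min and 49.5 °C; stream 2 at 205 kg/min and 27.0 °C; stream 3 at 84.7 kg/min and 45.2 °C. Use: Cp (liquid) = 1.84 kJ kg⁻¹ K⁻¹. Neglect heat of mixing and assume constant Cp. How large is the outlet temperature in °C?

Energy balance with Q = 0: Σ ṁᵢCp,ᵢ(T_out − Tᵢ) = 0
T_out = Σ ṁᵢCp,ᵢTᵢ / Σ ṁᵢCp,ᵢ
      = 37904 / 950.73 = 39.868 °C

T_out = 39.9 °C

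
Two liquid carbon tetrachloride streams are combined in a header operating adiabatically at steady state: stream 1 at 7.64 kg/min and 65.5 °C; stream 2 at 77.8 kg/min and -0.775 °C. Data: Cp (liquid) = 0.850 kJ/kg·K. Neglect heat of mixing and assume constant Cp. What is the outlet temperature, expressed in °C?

Adiabatic, steady state ⇒ Σ ṁᵢCp,ᵢ(T_out − Tᵢ) = 0
Σ ṁᵢCp,ᵢTᵢ = 7.64×0.850×65.5 + 77.8×0.850×-0.775 = 374.11
Σ ṁᵢCp,ᵢ = 7.64×0.850 + 77.8×0.850 = 72.624
T_out = 374.11 / 72.624 = 5.1513 °C

T_out = 5.15 °C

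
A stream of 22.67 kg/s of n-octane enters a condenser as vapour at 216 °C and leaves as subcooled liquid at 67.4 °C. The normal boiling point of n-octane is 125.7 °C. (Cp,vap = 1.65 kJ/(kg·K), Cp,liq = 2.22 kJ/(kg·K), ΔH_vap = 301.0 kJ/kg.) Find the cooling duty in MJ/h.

Q_c = 47300 MJ/h

vapour 216→125.7 °C: -148.99 kJ/kg
condensation at 125.7 °C: -301 kJ/kg
liquid 125.7→67.4 °C: -129.43 kJ/kg
Δh = -148.99 + -301 + -129.43 = -579.42 kJ/kg
Q = ṁ·Δh = 22.67 kg/s × -579.42 kJ/kg = -13135 kJ/s
|Q| = 13135 kW = 47288 MJ/h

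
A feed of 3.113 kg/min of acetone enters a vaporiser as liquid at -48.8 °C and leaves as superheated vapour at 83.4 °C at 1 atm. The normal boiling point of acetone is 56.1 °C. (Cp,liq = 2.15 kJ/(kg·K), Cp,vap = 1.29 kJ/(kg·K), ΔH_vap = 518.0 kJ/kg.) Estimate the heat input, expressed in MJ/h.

liquid -48.8→56.1 °C: 225.53 kJ/kg
vaporisation at 56.1 °C: 518 kJ/kg
vapour 56.1→83.4 °C: 35.217 kJ/kg
Δh = 225.53 + 518 + 35.217 = 778.75 kJ/kg
Q = ṁ·Δh = 3.113 kg/min × 778.75 kJ/kg = 2424.3 kJ/min
|Q| = 40.404 kW = 145.46 MJ/h

Q = 145 MJ/h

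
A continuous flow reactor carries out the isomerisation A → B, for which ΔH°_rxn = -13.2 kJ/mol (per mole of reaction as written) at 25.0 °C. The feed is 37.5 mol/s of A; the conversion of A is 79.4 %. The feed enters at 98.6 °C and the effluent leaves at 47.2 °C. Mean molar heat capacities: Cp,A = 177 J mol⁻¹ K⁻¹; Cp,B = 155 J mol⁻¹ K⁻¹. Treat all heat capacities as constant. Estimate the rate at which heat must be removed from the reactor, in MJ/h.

Extent of reaction ξ = 0.794 × 37.5 = 29.775 mol/s
Reaction term: ξ·ΔH°_rxn = 29.775 × -13.2 = -393.03 kJ/s
Sensible, feed 98.6→25 °C: -488.52 kJ/s
Outlet flows (mol/s): A 7.725, B 29.775
Sensible, products 25→47.2 °C: 132.81 kJ/s
Q = ΔH = -748.74 kJ/s = -748.74 kW
Heat removed = 2695.5 MJ/h

Q_out = 2700 MJ/h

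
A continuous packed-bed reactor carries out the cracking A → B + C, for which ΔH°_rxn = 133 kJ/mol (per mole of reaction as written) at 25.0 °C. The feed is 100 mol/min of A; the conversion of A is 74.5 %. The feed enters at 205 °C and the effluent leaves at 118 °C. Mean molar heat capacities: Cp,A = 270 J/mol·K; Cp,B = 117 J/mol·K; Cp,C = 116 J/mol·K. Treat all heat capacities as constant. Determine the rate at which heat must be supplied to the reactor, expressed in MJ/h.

Extent of reaction ξ = 0.745 × 100 = 74.5 mol/min
Reaction term: ξ·ΔH°_rxn = 74.5 × 133 = 9908.5 kJ/min
Sensible, feed 205→25 °C: -4860 kJ/min
Outlet flows (mol/min): A 25.5, B 74.5, C 74.5
Sensible, products 25→118 °C: 2254.6 kJ/min
Q = ΔH = 7303.1 kJ/min = 121.72 kW
Heat supplied = 438.19 MJ/h

Q_in = 438 MJ/h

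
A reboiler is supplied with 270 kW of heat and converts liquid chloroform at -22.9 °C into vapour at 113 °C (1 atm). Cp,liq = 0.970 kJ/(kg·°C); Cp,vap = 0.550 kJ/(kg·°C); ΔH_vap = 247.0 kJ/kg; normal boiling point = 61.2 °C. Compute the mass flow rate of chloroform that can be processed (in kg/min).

Δh = 0.970×(61.2−-22.9) + 247.0 + 0.550×(113−61.2) = 357.07 kJ/kg
Q = 270 kW = 270 kJ/s = 16200 kJ/min
ṁ = Q/Δh = 16200 / 357.07 = 45.37 kg/min

ṁ = 45.4 kg/min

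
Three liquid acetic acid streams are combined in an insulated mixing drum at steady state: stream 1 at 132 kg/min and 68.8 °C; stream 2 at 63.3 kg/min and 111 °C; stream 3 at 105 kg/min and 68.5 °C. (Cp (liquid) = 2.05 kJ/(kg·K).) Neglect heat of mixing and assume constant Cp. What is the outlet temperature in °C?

No heat crosses the boundary, so H_out = H_in.
Σ ṁᵢCp,ᵢTᵢ = 132×2.05×68.8 + 63.3×2.05×111 + 105×2.05×68.5 = 47766
Σ ṁᵢCp,ᵢ = 132×2.05 + 63.3×2.05 + 105×2.05 = 615.61
T_out = 47766 / 615.61 = 77.59 °C

T_out = 77.6 °C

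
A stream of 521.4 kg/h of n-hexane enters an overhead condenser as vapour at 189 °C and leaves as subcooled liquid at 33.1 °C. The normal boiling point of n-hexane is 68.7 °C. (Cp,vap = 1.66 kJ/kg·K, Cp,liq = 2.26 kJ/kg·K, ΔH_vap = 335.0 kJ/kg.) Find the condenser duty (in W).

Q_c = 89100 W

vapour 189→68.7 °C: -199.7 kJ/kg
condensation at 68.7 °C: -335 kJ/kg
liquid 68.7→33.1 °C: -80.456 kJ/kg
Δh = -199.7 + -335 + -80.456 = -615.15 kJ/kg
Q = ṁ·Δh = 521.4 kg/h × -615.15 kJ/kg = -320740 kJ/h
|Q| = 89.095 kW = 89095 W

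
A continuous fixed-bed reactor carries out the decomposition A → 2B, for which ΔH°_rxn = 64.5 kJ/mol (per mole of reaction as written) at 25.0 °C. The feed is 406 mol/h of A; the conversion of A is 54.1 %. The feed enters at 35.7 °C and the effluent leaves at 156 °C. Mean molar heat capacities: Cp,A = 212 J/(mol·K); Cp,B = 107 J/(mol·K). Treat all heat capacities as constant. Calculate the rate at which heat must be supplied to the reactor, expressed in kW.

Q_in = 6.83 kW

Extent of reaction ξ = 0.541 × 406 = 219.65 mol/h
Reaction term: ξ·ΔH°_rxn = 219.65 × 64.5 = 14167 kJ/h
Sensible, feed 35.7→25 °C: -920.97 kJ/h
Outlet flows (mol/h): A 186.35, B 439.29
Sensible, products 25→156 °C: 11333 kJ/h
Q = ΔH = 24579 kJ/h = 6.8275 kW
Heat supplied = 6.8275 kW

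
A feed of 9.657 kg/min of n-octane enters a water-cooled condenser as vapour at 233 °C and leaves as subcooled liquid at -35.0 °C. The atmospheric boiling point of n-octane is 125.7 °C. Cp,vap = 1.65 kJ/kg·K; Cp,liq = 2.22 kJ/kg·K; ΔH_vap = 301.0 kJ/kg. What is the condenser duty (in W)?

vapour 233→125.7 °C: -177.04 kJ/kg
condensation at 125.7 °C: -301 kJ/kg
liquid 125.7→-35.0 °C: -356.75 kJ/kg
Δh = -177.04 + -301 + -356.75 = -834.8 kJ/kg
Q = ṁ·Δh = 9.657 kg/min × -834.8 kJ/kg = -8061.7 kJ/min
|Q| = 134.36 kW = 134360 W

Q_c = 134000 W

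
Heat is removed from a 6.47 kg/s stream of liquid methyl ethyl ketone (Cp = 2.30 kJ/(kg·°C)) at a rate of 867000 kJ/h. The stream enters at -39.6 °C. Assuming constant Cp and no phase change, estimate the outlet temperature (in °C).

T_out = -55.8 °C

Q = 867000 kJ/h = 240.83 kJ/s
ΔT = Q/(ṁ·Cp) = 240.83/(6.47×2.30) = 16.184 K
T_out = -39.6 − 16.184 = -55.784 °C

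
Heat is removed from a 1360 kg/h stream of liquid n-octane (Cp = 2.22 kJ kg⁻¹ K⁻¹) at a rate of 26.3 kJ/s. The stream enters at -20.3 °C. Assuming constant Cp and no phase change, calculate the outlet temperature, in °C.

T_out = -51.7 °C

Q = 26.3 kJ/s = 94680 kJ/h
ΔT = Q/(ṁ·Cp) = 94680/(1360×2.22) = 31.359 K
T_out = -20.3 − 31.359 = -51.659 °C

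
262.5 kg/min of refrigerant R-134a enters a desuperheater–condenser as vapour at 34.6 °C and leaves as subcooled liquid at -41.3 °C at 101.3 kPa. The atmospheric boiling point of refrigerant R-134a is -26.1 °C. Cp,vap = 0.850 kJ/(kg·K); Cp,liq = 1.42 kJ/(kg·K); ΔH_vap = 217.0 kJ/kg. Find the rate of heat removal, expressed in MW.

vapour 34.6→-26.1 °C: -51.595 kJ/kg
condensation at -26.1 °C: -217 kJ/kg
liquid -26.1→-41.3 °C: -21.584 kJ/kg
Δh = -51.595 + -217 + -21.584 = -290.18 kJ/kg
Q = ṁ·Δh = 262.5 kg/min × -290.18 kJ/kg = -76172 kJ/min
|Q| = 1269.5 kW = 1.2695 MW

Q_c = 1.27 MW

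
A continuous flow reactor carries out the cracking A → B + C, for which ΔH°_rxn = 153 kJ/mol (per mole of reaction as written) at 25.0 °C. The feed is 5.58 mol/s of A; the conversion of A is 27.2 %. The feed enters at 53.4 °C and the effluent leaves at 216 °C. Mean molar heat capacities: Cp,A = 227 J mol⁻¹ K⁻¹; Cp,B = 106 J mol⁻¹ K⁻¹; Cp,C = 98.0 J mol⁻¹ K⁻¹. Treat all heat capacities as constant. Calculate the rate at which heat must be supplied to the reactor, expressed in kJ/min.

Extent of reaction ξ = 0.272 × 5.58 = 1.5178 mol/s
Reaction term: ξ·ΔH°_rxn = 1.5178 × 153 = 232.22 kJ/s
Sensible, feed 53.4→25 °C: -35.973 kJ/s
Outlet flows (mol/s): A 4.0622, B 1.5178, C 1.5178
Sensible, products 25→216 °C: 235.26 kJ/s
Q = ΔH = 431.51 kJ/s = 431.51 kW
Heat supplied = 25891 kJ/min

Q_in = 25900 kJ/min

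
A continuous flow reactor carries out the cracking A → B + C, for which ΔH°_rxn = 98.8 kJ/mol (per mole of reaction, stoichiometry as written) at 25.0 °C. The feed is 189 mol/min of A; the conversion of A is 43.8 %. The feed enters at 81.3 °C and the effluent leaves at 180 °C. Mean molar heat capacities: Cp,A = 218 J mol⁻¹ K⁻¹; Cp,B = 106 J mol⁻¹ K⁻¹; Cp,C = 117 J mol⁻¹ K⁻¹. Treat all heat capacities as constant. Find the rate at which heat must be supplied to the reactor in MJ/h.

Extent of reaction ξ = 0.438 × 189 = 82.782 mol/min
Reaction term: ξ·ΔH°_rxn = 82.782 × 98.8 = 8178.9 kJ/min
Sensible, feed 81.3→25 °C: -2319.7 kJ/min
Outlet flows (mol/min): A 106.22, B 82.782, C 82.782
Sensible, products 25→180 °C: 6450.5 kJ/min
Q = ΔH = 12310 kJ/min = 205.16 kW
Heat supplied = 738.58 MJ/h

Q_in = 739 MJ/h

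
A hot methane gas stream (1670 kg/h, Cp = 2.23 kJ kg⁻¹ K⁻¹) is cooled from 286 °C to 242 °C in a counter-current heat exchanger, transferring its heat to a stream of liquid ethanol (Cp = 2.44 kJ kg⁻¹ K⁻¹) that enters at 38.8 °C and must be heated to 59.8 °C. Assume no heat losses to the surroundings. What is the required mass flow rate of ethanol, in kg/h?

ṁ_c = 3200 kg/h

Heat released by hot stream: Q = 1670 × 2.23 × (286 − 242) = 163860 kJ/h
Energy balance on cold side (adiabatic exchanger): Q = ṁ_c·Cp_c·(T_c,out − T_c,in)
ṁ_c = 163860 / [2.44 × (59.8 − 38.8)] = 3197.9 kg/h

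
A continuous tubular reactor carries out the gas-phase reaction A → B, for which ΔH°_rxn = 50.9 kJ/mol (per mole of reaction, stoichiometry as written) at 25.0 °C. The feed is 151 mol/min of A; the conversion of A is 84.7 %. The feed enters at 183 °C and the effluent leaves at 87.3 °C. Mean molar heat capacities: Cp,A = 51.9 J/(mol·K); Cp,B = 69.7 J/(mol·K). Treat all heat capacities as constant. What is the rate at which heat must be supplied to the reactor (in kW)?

Q_in = 98.4 kW

Extent of reaction ξ = 0.847 × 151 = 127.9 mol/min
Reaction term: ξ·ΔH°_rxn = 127.9 × 50.9 = 6510 kJ/min
Sensible, feed 183→25 °C: -1238.2 kJ/min
Outlet flows (mol/min): A 23.103, B 127.9
Sensible, products 25→87.3 °C: 630.07 kJ/min
Q = ΔH = 5901.8 kJ/min = 98.363 kW
Heat supplied = 98.363 kW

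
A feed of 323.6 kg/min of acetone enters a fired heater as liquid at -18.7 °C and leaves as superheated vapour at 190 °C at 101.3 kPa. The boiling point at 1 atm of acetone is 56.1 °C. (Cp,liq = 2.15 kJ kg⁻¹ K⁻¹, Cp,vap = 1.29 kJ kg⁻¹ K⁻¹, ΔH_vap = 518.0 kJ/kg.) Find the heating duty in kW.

Q = 4590 kW

liquid -18.7→56.1 °C: 160.82 kJ/kg
vaporisation at 56.1 °C: 518 kJ/kg
vapour 56.1→190 °C: 172.73 kJ/kg
Δh = 160.82 + 518 + 172.73 = 851.55 kJ/kg
Q = ṁ·Δh = 323.6 kg/min × 851.55 kJ/kg = 275560 kJ/min
|Q| = 4592.7 kW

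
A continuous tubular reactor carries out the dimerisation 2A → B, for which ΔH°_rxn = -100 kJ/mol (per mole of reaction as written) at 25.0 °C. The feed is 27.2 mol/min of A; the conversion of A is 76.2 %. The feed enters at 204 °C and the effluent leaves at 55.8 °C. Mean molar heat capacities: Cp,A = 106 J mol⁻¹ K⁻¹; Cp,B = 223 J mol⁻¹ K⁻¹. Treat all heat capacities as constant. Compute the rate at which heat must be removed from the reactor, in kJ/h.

Extent of reaction ξ = 0.762 × 27.2 / 2 = 10.363 mol/min
Reaction term: ξ·ΔH°_rxn = 10.363 × -100 = -1036.3 kJ/min
Sensible, feed 204→25 °C: -516.09 kJ/min
Outlet flows (mol/min): A 6.4736, B 10.363
Sensible, products 25→55.8 °C: 92.314 kJ/min
Q = ΔH = -1460.1 kJ/min = -24.335 kW
Heat removed = 87606 kJ/h

Q_out = 87600 kJ/h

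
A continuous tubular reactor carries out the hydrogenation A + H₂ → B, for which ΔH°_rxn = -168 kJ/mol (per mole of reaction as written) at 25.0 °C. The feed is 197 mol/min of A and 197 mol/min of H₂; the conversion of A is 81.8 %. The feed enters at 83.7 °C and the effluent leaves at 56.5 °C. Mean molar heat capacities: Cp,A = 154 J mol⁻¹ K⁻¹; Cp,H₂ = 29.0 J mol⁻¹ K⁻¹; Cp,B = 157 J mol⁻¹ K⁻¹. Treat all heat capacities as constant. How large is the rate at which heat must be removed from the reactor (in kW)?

Q_out = 470 kW

Extent of reaction ξ = 0.818 × 197 = 161.15 mol/min
Reaction term: ξ·ΔH°_rxn = 161.15 × -168 = -27073 kJ/min
Sensible, feed 83.7→25 °C: -2116.2 kJ/min
Outlet flows (mol/min): A 35.854, H₂ 35.854, B 161.15
Sensible, products 25→56.5 °C: 1003.6 kJ/min
Q = ΔH = -28185 kJ/min = -469.75 kW
Heat removed = 469.75 kW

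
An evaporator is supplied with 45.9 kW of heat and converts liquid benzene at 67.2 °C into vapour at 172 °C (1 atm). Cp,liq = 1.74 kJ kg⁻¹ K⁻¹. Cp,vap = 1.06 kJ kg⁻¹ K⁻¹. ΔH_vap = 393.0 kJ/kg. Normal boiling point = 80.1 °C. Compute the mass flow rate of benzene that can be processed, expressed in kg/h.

ṁ = 322 kg/h

Δh = 1.74×(80.1−67.2) + 393.0 + 1.06×(172−80.1) = 512.86 kJ/kg
Q = 45.9 kW = 45.9 kJ/s = 165240 kJ/h
ṁ = Q/Δh = 165240 / 512.86 = 322.19 kg/h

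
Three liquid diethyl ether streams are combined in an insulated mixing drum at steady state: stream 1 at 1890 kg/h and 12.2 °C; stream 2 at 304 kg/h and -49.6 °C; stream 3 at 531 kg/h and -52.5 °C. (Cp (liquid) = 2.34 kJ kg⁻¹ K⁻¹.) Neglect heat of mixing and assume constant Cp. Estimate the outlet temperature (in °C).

Adiabatic, steady state ⇒ Σ ṁᵢCp,ᵢ(T_out − Tᵢ) = 0
Σ ṁᵢCp,ᵢTᵢ = 1890×2.34×12.2 + 304×2.34×-49.6 + 531×2.34×-52.5 = -46561
Σ ṁᵢCp,ᵢ = 1890×2.34 + 304×2.34 + 531×2.34 = 6376.5
T_out = -46561 / 6376.5 = -7.302 °C

T_out = -7.30 °C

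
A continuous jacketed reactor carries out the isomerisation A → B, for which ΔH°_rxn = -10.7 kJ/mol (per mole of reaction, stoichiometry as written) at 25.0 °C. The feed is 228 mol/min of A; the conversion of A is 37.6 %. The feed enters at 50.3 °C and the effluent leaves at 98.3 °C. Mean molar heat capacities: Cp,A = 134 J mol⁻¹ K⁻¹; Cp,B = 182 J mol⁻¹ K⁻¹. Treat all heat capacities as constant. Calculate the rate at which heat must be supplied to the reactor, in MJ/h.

Extent of reaction ξ = 0.376 × 228 = 85.728 mol/min
Reaction term: ξ·ΔH°_rxn = 85.728 × -10.7 = -917.29 kJ/min
Sensible, feed 50.3→25 °C: -772.97 kJ/min
Outlet flows (mol/min): A 142.27, B 85.728
Sensible, products 25→98.3 °C: 2541.1 kJ/min
Q = ΔH = 850.83 kJ/min = 14.181 kW
Heat supplied = 51.05 MJ/h

Q_in = 51.0 MJ/h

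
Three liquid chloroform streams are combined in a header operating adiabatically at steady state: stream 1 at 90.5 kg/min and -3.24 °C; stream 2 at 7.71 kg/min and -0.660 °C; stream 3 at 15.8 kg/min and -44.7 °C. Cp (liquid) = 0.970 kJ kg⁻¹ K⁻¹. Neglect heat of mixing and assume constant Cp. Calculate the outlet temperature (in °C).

T_out = -8.81 °C

No heat crosses the boundary, so H_out = H_in.
Σ ṁᵢCp,ᵢTᵢ = 90.5×0.970×-3.24 + 7.71×0.970×-0.660 + 15.8×0.970×-44.7 = -974.43
Σ ṁᵢCp,ᵢ = 90.5×0.970 + 7.71×0.970 + 15.8×0.970 = 110.59
T_out = -974.43 / 110.59 = -8.8112 °C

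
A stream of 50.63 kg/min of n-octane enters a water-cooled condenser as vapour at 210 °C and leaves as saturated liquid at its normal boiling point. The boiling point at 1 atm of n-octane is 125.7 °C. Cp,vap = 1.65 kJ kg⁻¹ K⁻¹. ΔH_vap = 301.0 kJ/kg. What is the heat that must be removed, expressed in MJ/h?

Q_c = 1340 MJ/h

vapour 210→125.7 °C: -139.09 kJ/kg
condensation at 125.7 °C: -301 kJ/kg
Δh = -139.09 + -301 = -440.1 kJ/kg
Q = ṁ·Δh = 50.63 kg/min × -440.1 kJ/kg = -22282 kJ/min
|Q| = 371.37 kW = 1336.9 MJ/h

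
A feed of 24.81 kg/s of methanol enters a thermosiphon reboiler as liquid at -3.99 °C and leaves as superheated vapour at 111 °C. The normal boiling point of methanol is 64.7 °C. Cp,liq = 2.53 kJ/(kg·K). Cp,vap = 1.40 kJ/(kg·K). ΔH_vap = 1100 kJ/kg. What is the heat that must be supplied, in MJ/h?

liquid -3.99→64.7 °C: 173.79 kJ/kg
vaporisation at 64.7 °C: 1100 kJ/kg
vapour 64.7→111 °C: 64.82 kJ/kg
Δh = 173.79 + 1100 + 64.82 = 1338.6 kJ/kg
Q = ṁ·Δh = 24.81 kg/s × 1338.6 kJ/kg = 33211 kJ/s
|Q| = 33211 kW = 119560 MJ/h

Q = 120000 MJ/h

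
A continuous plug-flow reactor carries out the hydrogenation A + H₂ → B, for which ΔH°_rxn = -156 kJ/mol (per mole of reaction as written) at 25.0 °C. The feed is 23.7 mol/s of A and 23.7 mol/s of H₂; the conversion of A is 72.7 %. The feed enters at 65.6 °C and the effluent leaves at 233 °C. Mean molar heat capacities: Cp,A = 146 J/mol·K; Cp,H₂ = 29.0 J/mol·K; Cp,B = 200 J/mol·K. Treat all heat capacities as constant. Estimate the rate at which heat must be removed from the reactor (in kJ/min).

Extent of reaction ξ = 0.727 × 23.7 = 17.23 mol/s
Reaction term: ξ·ΔH°_rxn = 17.23 × -156 = -2687.9 kJ/s
Sensible, feed 65.6→25 °C: -168.39 kJ/s
Outlet flows (mol/s): A 6.4701, H₂ 6.4701, B 17.23
Sensible, products 25→233 °C: 952.28 kJ/s
Q = ΔH = -1904 kJ/s = -1904 kW
Heat removed = 114240 kJ/min

Q_out = 114000 kJ/min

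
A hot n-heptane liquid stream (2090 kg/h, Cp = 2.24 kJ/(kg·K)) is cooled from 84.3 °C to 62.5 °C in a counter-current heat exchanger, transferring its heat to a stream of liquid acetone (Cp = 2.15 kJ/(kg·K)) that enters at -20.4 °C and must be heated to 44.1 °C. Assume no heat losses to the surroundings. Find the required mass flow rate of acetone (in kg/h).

Heat released by hot stream: Q = 2090 × 2.24 × (84.3 − 62.5) = 102060 kJ/h
Energy balance on cold side (adiabatic exchanger): Q = ṁ_c·Cp_c·(T_c,out − T_c,in)
ṁ_c = 102060 / [2.15 × (44.1 − -20.4)] = 735.96 kg/h

ṁ_c = 736 kg/h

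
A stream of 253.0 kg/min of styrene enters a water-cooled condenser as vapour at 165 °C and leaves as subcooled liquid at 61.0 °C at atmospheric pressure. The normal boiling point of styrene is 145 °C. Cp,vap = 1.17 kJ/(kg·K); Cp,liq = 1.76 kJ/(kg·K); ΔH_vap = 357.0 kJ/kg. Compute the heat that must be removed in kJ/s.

vapour 165→145 °C: -23.4 kJ/kg
condensation at 145 °C: -357 kJ/kg
liquid 145→61.0 °C: -147.84 kJ/kg
Δh = -23.4 + -357 + -147.84 = -528.24 kJ/kg
Q = ṁ·Δh = 253.0 kg/min × -528.24 kJ/kg = -133640 kJ/min
|Q| = 2227.4 kW

Q_c = 2230 kJ/s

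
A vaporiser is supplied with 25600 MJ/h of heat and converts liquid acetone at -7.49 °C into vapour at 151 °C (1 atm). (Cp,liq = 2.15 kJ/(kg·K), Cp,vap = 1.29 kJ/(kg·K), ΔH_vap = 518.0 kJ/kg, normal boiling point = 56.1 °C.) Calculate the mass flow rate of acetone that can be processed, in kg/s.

Δh = 2.15×(56.1−-7.49) + 518.0 + 1.29×(151−56.1) = 777.14 kJ/kg
Q = 25600 MJ/h = 7111.1 kJ/s = 7111.1 kJ/s
ṁ = Q/Δh = 7111.1 / 777.14 = 9.1504 kg/s

ṁ = 9.15 kg/s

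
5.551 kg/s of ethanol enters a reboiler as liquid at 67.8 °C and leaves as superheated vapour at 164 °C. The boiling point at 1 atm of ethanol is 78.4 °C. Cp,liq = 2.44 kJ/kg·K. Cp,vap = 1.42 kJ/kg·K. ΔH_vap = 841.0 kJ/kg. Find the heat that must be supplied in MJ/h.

liquid 67.8→78.4 °C: 25.864 kJ/kg
vaporisation at 78.4 °C: 841 kJ/kg
vapour 78.4→164 °C: 121.55 kJ/kg
Δh = 25.864 + 841 + 121.55 = 988.42 kJ/kg
Q = ṁ·Δh = 5.551 kg/s × 988.42 kJ/kg = 5486.7 kJ/s
|Q| = 5486.7 kW = 19752 MJ/h

Q = 19800 MJ/h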